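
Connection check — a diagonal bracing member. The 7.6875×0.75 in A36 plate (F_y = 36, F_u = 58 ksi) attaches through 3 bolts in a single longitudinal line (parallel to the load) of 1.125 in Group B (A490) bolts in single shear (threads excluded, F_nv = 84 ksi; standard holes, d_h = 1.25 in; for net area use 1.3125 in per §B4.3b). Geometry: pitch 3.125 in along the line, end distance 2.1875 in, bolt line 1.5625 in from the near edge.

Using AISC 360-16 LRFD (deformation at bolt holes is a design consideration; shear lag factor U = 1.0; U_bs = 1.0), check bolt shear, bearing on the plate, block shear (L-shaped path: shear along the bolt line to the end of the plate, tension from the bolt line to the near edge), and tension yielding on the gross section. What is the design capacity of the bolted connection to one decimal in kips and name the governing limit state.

130.5 kips (block shear governs)

Bolt shear: A_b = π(1.125)²/4 = 0.99402 in². φR_n = 0.75 × 84 × 0.99402 × 3 × 1 = 187.9 kips.
Bearing (0.75 in plate, F_u = 58 ksi): end bolts L_c = 2.1875 − 1.25/2 = 1.5625, R_n = min(1.2×1.5625×0.75×58, 2.4×1.125×0.75×58) = 81.563 kips/bolt; interior L_c = 3.125 − 1.25 = 1.875, R_n = 97.875 kips/bolt. φR_n = 0.75 × (1×81.563 + 2×97.875) = 208.0 kips.
Block shear: shear path 1×[2.1875+2×3.125] = 1×8.4375 in, A_gv = 6.3281, A_nv = 1×(8.4375 − 2.5×1.3125)×0.75 = 3.8672 in²; tension to near edge: (1.5625 − 0.5×1.3125)×0.75 = 0.67969 in². R_n = min(0.6×58×3.8672, 0.6×36×6.3281) + 1.0×58×0.67969 = min(134.58, 136.69) + 39.422 = 174 kips. φR_n = 0.75 × 174 = 130.5 kips.
Tension yield (gross): A_g = 7.6875×0.75 = 5.7656 in². φR_n = 0.90 × 36 × 5.7656 = 186.8 kips.
Governing: min(187.9, 208.0, 130.5, 186.8) = 130.5 kips → block shear.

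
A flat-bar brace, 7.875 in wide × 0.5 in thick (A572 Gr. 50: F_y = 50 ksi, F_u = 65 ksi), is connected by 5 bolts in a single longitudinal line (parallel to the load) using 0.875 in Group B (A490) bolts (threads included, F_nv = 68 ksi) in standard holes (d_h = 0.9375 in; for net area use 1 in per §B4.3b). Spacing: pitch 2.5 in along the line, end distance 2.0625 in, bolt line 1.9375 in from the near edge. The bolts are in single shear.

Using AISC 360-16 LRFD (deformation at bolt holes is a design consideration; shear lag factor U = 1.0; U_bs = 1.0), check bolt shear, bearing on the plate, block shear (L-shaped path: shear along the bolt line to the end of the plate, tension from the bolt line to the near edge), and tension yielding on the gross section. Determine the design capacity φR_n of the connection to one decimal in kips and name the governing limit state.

145.6 kips (block shear governs)

Bolt shear: A_b = π(0.875)²/4 = 0.60132 in². φR_n = 0.75 × 68 × 0.60132 × 5 × 1 = 153.3 kips.
Bearing (0.5 in plate, F_u = 65 ksi): end bolts L_c = 2.0625 − 0.9375/2 = 1.59375, R_n = min(1.2×1.59375×0.5×65, 2.4×0.875×0.5×65) = 62.156 kips/bolt; interior L_c = 2.5 − 0.9375 = 1.5625, R_n = 60.938 kips/bolt. φR_n = 0.75 × (1×62.156 + 4×60.938) = 229.4 kips.
Block shear: shear path 1×[2.0625+4×2.5] = 1×12.0625 in, A_gv = 6.0313, A_nv = 1×(12.0625 − 4.5×1)×0.5 = 3.7813 in²; tension to near edge: (1.9375 − 0.5×1)×0.5 = 0.71875 in². R_n = min(0.6×65×3.7813, 0.6×50×6.0313) + 1.0×65×0.71875 = min(147.47, 180.94) + 46.719 = 194.19 kips. φR_n = 0.75 × 194.19 = 145.6 kips.
Tension yield (gross): A_g = 7.875×0.5 = 3.9375 in². φR_n = 0.90 × 50 × 3.9375 = 177.2 kips.
Governing: min(153.3, 229.4, 145.6, 177.2) = 145.6 kips → block shear.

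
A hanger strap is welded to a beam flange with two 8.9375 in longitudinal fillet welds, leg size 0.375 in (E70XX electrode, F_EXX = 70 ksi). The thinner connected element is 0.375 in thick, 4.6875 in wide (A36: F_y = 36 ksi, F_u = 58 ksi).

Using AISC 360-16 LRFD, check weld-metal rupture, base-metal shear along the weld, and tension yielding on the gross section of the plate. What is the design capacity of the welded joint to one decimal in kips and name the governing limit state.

Weld metal: throat = 0.707×0.375 = 0.26513 in, L = 2×8.9375 = 17.875 in. φR_n = 0.75 × 0.6 × 70 × 0.26513 × 17.875 = 149.3 kips.
Base metal shear (0.375 in plate): yield φR_n = 1.0×0.6×36×0.375×17.875 = 144.8 kips; rupture φR_n = 0.75×0.6×58×0.375×17.875 = 175.0 kips; take 144.8 kips (yield).
Tension yield (gross): A_g = 4.6875×0.375 = 1.7578 in². φR_n = 0.90 × 36 × 1.7578 = 57.0 kips.
Governing: min(149.3, 144.8, 57.0) = 57.0 kips → gross-section yield.

57.0 kips (gross-section yield governs)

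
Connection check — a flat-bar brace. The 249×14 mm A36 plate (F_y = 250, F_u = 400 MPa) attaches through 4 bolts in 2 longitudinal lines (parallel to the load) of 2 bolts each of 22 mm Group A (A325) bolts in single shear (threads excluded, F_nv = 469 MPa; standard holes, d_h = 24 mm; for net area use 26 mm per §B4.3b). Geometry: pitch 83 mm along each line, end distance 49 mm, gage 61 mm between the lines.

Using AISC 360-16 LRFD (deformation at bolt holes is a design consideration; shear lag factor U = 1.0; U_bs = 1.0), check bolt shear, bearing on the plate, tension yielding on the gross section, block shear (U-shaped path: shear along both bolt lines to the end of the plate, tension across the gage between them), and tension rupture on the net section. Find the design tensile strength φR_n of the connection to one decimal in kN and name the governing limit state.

534.8 kN (bolt shear governs)

Bolt shear: A_b = π(22)²/4 = 380.13 mm². φR_n = 0.75 × 469 × 380.13 × 4 × 1 = 534.8 kN.
Bearing (14 mm plate, F_u = 400 MPa): end bolts L_c = 49 − 24/2 = 37, R_n = min(1.2×37×14×400, 2.4×22×14×400) = 248.64 kN/bolt; interior L_c = 83 − 24 = 59, R_n = 295.68 kN/bolt. φR_n = 0.75 × (2×248.64 + 2×295.68) = 816.5 kN.
Tension yield (gross): A_g = 249×14 = 3486 mm². φR_n = 0.90 × 250 × 3486 = 784.4 kN.
Block shear: shear path 2×[49+1×83] = 2×132 mm, A_gv = 3696, A_nv = 2×(132 − 1.5×26)×14 = 2604 mm²; tension across gage: (61 − 1×26)×14 = 490 mm². R_n = min(0.6×400×2604, 0.6×250×3696) + 1.0×400×490 = min(624.96, 554.4) + 196 = 750.4 kN. φR_n = 0.75 × 750.4 = 562.8 kN.
Tension rupture (net): A_n = (249 − 2×26)×14 = 2758 mm² (U = 1.0, A_e = A_n). φR_n = 0.75 × 400 × 2758 = 827.4 kN.
Governing: min(534.8, 816.5, 784.4, 562.8, 827.4) = 534.8 kN → bolt shear.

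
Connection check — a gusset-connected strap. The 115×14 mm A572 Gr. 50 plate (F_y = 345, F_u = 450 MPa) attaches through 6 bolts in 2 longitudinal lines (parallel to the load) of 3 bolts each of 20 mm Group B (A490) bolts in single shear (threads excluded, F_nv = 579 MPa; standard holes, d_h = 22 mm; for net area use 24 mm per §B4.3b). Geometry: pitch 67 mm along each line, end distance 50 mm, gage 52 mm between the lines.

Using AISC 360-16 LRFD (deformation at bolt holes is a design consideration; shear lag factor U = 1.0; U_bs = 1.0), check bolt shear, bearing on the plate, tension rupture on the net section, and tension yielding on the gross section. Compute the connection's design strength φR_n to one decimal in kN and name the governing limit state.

316.6 kN (net-section rupture governs)

Bolt shear: A_b = π(20)²/4 = 314.16 mm². φR_n = 0.75 × 579 × 314.16 × 6 × 1 = 818.5 kN.
Bearing (14 mm plate, F_u = 450 MPa): end bolts L_c = 50 − 22/2 = 39, R_n = min(1.2×39×14×450, 2.4×20×14×450) = 294.84 kN/bolt; interior L_c = 67 − 22 = 45, R_n = 302.4 kN/bolt. φR_n = 0.75 × (2×294.84 + 4×302.4) = 1349.5 kN.
Tension rupture (net): A_n = (115 − 2×24)×14 = 938 mm² (U = 1.0, A_e = A_n). φR_n = 0.75 × 450 × 938 = 316.6 kN.
Tension yield (gross): A_g = 115×14 = 1610 mm². φR_n = 0.90 × 345 × 1610 = 499.9 kN.
Governing: min(818.5, 1349.5, 316.6, 499.9) = 316.6 kN → net-section rupture.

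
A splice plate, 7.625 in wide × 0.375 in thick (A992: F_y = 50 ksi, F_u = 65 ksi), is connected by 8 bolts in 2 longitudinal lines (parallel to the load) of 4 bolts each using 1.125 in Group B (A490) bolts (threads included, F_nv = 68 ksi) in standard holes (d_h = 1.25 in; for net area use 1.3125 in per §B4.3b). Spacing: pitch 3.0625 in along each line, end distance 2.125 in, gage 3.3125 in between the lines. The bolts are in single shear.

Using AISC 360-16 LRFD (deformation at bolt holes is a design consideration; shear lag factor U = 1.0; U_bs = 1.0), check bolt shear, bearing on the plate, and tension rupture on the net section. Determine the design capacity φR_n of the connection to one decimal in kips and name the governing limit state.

Bolt shear: A_b = π(1.125)²/4 = 0.99402 in². φR_n = 0.75 × 68 × 0.99402 × 8 × 1 = 405.6 kips.
Bearing (0.375 in plate, F_u = 65 ksi): end bolts L_c = 2.125 − 1.25/2 = 1.5, R_n = min(1.2×1.5×0.375×65, 2.4×1.125×0.375×65) = 43.875 kips/bolt; interior L_c = 3.0625 − 1.25 = 1.8125, R_n = 53.016 kips/bolt. φR_n = 0.75 × (2×43.875 + 6×53.016) = 304.4 kips.
Tension rupture (net): A_n = (7.625 − 2×1.3125)×0.375 = 1.875 in² (U = 1.0, A_e = A_n). φR_n = 0.75 × 65 × 1.875 = 91.4 kips.
Governing: min(405.6, 304.4, 91.4) = 91.4 kips → net-section rupture.

91.4 kips (net-section rupture governs)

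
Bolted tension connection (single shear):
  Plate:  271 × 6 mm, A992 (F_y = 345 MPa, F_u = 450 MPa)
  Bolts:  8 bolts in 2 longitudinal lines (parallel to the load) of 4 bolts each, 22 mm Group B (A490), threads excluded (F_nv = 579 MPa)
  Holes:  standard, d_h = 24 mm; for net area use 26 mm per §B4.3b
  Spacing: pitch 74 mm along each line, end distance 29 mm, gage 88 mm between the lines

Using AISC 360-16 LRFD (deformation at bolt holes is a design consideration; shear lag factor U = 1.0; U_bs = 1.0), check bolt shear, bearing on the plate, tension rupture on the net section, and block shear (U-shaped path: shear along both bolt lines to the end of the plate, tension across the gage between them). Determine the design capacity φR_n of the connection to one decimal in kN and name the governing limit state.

Bolt shear: A_b = π(22)²/4 = 380.13 mm². φR_n = 0.75 × 579 × 380.13 × 8 × 1 = 1320.6 kN.
Bearing (6 mm plate, F_u = 450 MPa): end bolts L_c = 29 − 24/2 = 17, R_n = min(1.2×17×6×450, 2.4×22×6×450) = 55.08 kN/bolt; interior L_c = 74 − 24 = 50, R_n = 142.56 kN/bolt. φR_n = 0.75 × (2×55.08 + 6×142.56) = 724.1 kN.
Tension rupture (net): A_n = (271 − 2×26)×6 = 1314 mm² (U = 1.0, A_e = A_n). φR_n = 0.75 × 450 × 1314 = 443.5 kN.
Block shear: shear path 2×[29+3×74] = 2×251 mm, A_gv = 3012, A_nv = 2×(251 − 3.5×26)×6 = 1920 mm²; tension across gage: (88 − 1×26)×6 = 372 mm². R_n = min(0.6×450×1920, 0.6×345×3012) + 1.0×450×372 = min(518.4, 623.48) + 167.4 = 685.8 kN. φR_n = 0.75 × 685.8 = 514.4 kN.
Governing: min(1320.6, 724.1, 443.5, 514.4) = 443.5 kN → net-section rupture.

443.5 kN (net-section rupture governs)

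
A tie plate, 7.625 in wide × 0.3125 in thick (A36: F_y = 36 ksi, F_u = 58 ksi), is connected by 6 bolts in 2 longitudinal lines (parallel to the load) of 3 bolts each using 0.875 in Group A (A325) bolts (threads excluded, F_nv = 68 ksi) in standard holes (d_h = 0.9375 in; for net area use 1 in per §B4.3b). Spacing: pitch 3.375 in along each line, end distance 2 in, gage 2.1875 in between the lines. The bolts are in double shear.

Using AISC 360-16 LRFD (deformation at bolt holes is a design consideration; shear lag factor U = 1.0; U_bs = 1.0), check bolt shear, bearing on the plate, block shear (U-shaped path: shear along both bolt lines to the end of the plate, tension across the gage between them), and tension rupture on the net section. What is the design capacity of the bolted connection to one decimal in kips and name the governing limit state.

76.5 kips (net-section rupture governs)

Bolt shear: A_b = π(0.875)²/4 = 0.60132 in². φR_n = 0.75 × 68 × 0.60132 × 6 × 2 = 368.0 kips.
Bearing (0.3125 in plate, F_u = 58 ksi): end bolts L_c = 2 − 0.9375/2 = 1.53125, R_n = min(1.2×1.53125×0.3125×58, 2.4×0.875×0.3125×58) = 33.305 kips/bolt; interior L_c = 3.375 − 0.9375 = 2.4375, R_n = 38.063 kips/bolt. φR_n = 0.75 × (2×33.305 + 4×38.063) = 164.1 kips.
Block shear: shear path 2×[2+2×3.375] = 2×8.75 in, A_gv = 5.4688, A_nv = 2×(8.75 − 2.5×1)×0.3125 = 3.9063 in²; tension across gage: (2.1875 − 1×1)×0.3125 = 0.37109 in². R_n = min(0.6×58×3.9063, 0.6×36×5.4688) + 1.0×58×0.37109 = min(135.94, 118.13) + 21.523 = 139.65 kips. φR_n = 0.75 × 139.65 = 104.7 kips.
Tension rupture (net): A_n = (7.625 − 2×1)×0.3125 = 1.7578 in² (U = 1.0, A_e = A_n). φR_n = 0.75 × 58 × 1.7578 = 76.5 kips.
Governing: min(368.0, 164.1, 104.7, 76.5) = 76.5 kips → net-section rupture.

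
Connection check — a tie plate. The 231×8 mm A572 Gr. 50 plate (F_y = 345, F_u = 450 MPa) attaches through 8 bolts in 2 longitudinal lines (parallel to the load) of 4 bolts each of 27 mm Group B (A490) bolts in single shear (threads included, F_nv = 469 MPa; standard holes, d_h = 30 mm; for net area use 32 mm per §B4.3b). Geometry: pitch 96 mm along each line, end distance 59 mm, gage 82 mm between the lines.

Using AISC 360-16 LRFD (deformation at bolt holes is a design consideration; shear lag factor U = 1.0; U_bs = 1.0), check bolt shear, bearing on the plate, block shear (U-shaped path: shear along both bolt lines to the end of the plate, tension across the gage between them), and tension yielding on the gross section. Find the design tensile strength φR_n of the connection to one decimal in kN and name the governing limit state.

573.8 kN (gross-section yield governs)

Bolt shear: A_b = π(27)²/4 = 572.56 mm². φR_n = 0.75 × 469 × 572.56 × 8 × 1 = 1611.2 kN.
Bearing (8 mm plate, F_u = 450 MPa): end bolts L_c = 59 − 30/2 = 44, R_n = min(1.2×44×8×450, 2.4×27×8×450) = 190.08 kN/bolt; interior L_c = 96 − 30 = 66, R_n = 233.28 kN/bolt. φR_n = 0.75 × (2×190.08 + 6×233.28) = 1334.9 kN.
Block shear: shear path 2×[59+3×96] = 2×347 mm, A_gv = 5552, A_nv = 2×(347 − 3.5×32)×8 = 3760 mm²; tension across gage: (82 − 1×32)×8 = 400 mm². R_n = min(0.6×450×3760, 0.6×345×5552) + 1.0×450×400 = min(1015.2, 1149.3) + 180 = 1195.2 kN. φR_n = 0.75 × 1195.2 = 896.4 kN.
Tension yield (gross): A_g = 231×8 = 1848 mm². φR_n = 0.90 × 345 × 1848 = 573.8 kN.
Governing: min(1611.2, 1334.9, 896.4, 573.8) = 573.8 kN → gross-section yield.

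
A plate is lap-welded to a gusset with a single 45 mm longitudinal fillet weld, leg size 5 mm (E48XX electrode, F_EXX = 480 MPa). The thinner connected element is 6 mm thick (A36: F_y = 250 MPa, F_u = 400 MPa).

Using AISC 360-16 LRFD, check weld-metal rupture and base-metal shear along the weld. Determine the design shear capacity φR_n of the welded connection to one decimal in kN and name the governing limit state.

Weld metal: throat = 0.707×5 = 3.535 mm, L = 45 mm. φR_n = 0.75 × 0.6 × 480 × 3.535 × 45 = 34.4 kN.
Base metal shear (6 mm plate): yield φR_n = 1.0×0.6×250×6×45 = 40.5 kN; rupture φR_n = 0.75×0.6×400×6×45 = 48.6 kN; take 40.5 kN (yield).
Governing: min(34.4, 40.5) = 34.4 kN → weld metal.

34.4 kN (weld metal governs)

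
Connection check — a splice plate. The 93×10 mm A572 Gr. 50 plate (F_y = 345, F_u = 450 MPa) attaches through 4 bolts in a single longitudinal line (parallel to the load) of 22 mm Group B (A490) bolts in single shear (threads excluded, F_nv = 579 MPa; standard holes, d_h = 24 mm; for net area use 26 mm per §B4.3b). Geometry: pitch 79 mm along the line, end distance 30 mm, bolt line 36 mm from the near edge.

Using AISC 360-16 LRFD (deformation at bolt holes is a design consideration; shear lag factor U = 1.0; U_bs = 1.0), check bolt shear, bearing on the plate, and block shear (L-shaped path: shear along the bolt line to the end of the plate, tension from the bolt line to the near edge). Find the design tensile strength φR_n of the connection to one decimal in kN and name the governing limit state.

Bolt shear: A_b = π(22)²/4 = 380.13 mm². φR_n = 0.75 × 579 × 380.13 × 4 × 1 = 660.3 kN.
Bearing (10 mm plate, F_u = 450 MPa): end bolts L_c = 30 − 24/2 = 18, R_n = min(1.2×18×10×450, 2.4×22×10×450) = 97.2 kN/bolt; interior L_c = 79 − 24 = 55, R_n = 237.6 kN/bolt. φR_n = 0.75 × (1×97.2 + 3×237.6) = 607.5 kN.
Block shear: shear path 1×[30+3×79] = 1×267 mm, A_gv = 2670, A_nv = 1×(267 − 3.5×26)×10 = 1760 mm²; tension to near edge: (36 − 0.5×26)×10 = 230 mm². R_n = min(0.6×450×1760, 0.6×345×2670) + 1.0×450×230 = min(475.2, 552.69) + 103.5 = 578.7 kN. φR_n = 0.75 × 578.7 = 434.0 kN.
Governing: min(660.3, 607.5, 434.0) = 434.0 kN → block shear.

434.0 kN (block shear governs)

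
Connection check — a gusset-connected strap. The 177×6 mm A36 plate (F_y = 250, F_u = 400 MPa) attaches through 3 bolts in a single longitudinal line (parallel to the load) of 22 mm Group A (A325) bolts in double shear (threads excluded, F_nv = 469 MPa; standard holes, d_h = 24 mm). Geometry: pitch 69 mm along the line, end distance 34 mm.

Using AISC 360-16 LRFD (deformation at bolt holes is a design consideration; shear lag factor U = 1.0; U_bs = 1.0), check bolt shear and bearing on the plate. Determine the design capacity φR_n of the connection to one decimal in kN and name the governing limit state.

Bolt shear: A_b = π(22)²/4 = 380.13 mm². φR_n = 0.75 × 469 × 380.13 × 3 × 2 = 802.3 kN.
Bearing (6 mm plate, F_u = 400 MPa): end bolts L_c = 34 − 24/2 = 22, R_n = min(1.2×22×6×400, 2.4×22×6×400) = 63.36 kN/bolt; interior L_c = 69 − 24 = 45, R_n = 126.72 kN/bolt. φR_n = 0.75 × (1×63.36 + 2×126.72) = 237.6 kN.
Governing: min(802.3, 237.6) = 237.6 kN → bearing.

237.6 kN (bearing governs)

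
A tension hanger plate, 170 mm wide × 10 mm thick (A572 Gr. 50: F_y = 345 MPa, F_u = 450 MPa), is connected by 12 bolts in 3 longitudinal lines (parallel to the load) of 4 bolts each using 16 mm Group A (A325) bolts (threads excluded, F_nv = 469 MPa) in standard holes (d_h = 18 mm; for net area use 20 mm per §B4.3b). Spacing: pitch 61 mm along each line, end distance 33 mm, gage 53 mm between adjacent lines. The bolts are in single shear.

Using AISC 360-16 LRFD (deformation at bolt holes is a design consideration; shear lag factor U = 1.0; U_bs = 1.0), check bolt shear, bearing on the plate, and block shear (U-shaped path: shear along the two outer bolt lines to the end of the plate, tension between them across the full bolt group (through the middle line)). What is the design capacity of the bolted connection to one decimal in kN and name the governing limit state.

814.1 kN (block shear governs)

Bolt shear: A_b = π(16)²/4 = 201.06 mm². φR_n = 0.75 × 469 × 201.06 × 12 × 1 = 848.7 kN.
Bearing (10 mm plate, F_u = 450 MPa): end bolts L_c = 33 − 18/2 = 24, R_n = min(1.2×24×10×450, 2.4×16×10×450) = 129.6 kN/bolt; interior L_c = 61 − 18 = 43, R_n = 172.8 kN/bolt. φR_n = 0.75 × (3×129.6 + 9×172.8) = 1458.0 kN.
Block shear: shear path 2×[33+3×61] = 2×216 mm, A_gv = 4320, A_nv = 2×(216 − 3.5×20)×10 = 2920 mm²; tension across gage: (106 − 2×20)×10 = 660 mm². R_n = min(0.6×450×2920, 0.6×345×4320) + 1.0×450×660 = min(788.4, 894.24) + 297 = 1085.4 kN. φR_n = 0.75 × 1085.4 = 814.1 kN.
Governing: min(848.7, 1458.0, 814.1) = 814.1 kN → block shear.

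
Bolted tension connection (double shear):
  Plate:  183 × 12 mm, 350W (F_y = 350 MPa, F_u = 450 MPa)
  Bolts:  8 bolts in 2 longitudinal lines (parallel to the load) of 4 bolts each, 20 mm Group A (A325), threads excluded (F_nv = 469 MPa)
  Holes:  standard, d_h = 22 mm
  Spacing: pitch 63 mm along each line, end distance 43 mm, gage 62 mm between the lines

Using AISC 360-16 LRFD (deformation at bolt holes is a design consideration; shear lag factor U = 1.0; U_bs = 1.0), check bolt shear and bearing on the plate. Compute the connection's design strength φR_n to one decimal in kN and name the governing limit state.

1477.4 kN (bearing governs)

Bolt shear: A_b = π(20)²/4 = 314.16 mm². φR_n = 0.75 × 469 × 314.16 × 8 × 2 = 1768.1 kN.
Bearing (12 mm plate, F_u = 450 MPa): end bolts L_c = 43 − 22/2 = 32, R_n = min(1.2×32×12×450, 2.4×20×12×450) = 207.36 kN/bolt; interior L_c = 63 − 22 = 41, R_n = 259.2 kN/bolt. φR_n = 0.75 × (2×207.36 + 6×259.2) = 1477.4 kN.
Governing: min(1768.1, 1477.4) = 1477.4 kN → bearing.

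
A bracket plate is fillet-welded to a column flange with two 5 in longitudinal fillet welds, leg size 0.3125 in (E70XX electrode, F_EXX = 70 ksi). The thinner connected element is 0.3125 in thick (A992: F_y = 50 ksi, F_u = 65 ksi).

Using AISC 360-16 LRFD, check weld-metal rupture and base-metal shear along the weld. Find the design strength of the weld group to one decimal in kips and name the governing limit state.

Weld metal: throat = 0.707×0.3125 = 0.22094 in, L = 2×5 = 10 in. φR_n = 0.75 × 0.6 × 70 × 0.22094 × 10 = 69.6 kips.
Base metal shear (0.3125 in plate): yield φR_n = 1.0×0.6×50×0.3125×10 = 93.8 kips; rupture φR_n = 0.75×0.6×65×0.3125×10 = 91.4 kips; take 91.4 kips (rupture).
Governing: min(69.6, 91.4) = 69.6 kips → weld metal.

69.6 kips (weld metal governs)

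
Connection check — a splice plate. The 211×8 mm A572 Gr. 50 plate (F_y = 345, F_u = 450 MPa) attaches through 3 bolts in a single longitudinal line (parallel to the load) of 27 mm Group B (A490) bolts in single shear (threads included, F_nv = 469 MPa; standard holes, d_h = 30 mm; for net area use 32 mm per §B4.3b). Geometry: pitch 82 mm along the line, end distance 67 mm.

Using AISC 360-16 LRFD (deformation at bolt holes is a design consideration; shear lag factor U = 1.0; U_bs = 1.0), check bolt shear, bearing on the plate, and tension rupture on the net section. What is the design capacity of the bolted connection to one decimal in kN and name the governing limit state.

483.3 kN (net-section rupture governs)

Bolt shear: A_b = π(27)²/4 = 572.56 mm². φR_n = 0.75 × 469 × 572.56 × 3 × 1 = 604.2 kN.
Bearing (8 mm plate, F_u = 450 MPa): end bolts L_c = 67 − 30/2 = 52, R_n = min(1.2×52×8×450, 2.4×27×8×450) = 224.64 kN/bolt; interior L_c = 82 − 30 = 52, R_n = 224.64 kN/bolt. φR_n = 0.75 × (1×224.64 + 2×224.64) = 505.4 kN.
Tension rupture (net): A_n = (211 − 1×32)×8 = 1432 mm² (U = 1.0, A_e = A_n). φR_n = 0.75 × 450 × 1432 = 483.3 kN.
Governing: min(604.2, 505.4, 483.3) = 483.3 kN → net-section rupture.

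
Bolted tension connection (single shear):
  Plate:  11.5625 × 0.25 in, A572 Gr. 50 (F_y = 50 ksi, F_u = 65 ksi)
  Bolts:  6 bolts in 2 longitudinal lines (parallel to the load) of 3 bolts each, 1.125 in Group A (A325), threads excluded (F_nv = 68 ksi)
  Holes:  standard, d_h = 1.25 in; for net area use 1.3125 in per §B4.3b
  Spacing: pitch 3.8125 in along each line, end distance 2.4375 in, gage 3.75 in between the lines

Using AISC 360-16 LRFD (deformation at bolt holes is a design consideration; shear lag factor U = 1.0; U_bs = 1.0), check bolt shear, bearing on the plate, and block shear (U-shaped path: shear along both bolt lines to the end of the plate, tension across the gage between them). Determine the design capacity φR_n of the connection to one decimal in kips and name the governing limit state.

Bolt shear: A_b = π(1.125)²/4 = 0.99402 in². φR_n = 0.75 × 68 × 0.99402 × 6 × 1 = 304.2 kips.
Bearing (0.25 in plate, F_u = 65 ksi): end bolts L_c = 2.4375 − 1.25/2 = 1.8125, R_n = min(1.2×1.8125×0.25×65, 2.4×1.125×0.25×65) = 35.344 kips/bolt; interior L_c = 3.8125 − 1.25 = 2.5625, R_n = 43.875 kips/bolt. φR_n = 0.75 × (2×35.344 + 4×43.875) = 184.6 kips.
Block shear: shear path 2×[2.4375+2×3.8125] = 2×10.0625 in, A_gv = 5.0313, A_nv = 2×(10.0625 − 2.5×1.3125)×0.25 = 3.3906 in²; tension across gage: (3.75 − 1×1.3125)×0.25 = 0.60938 in². R_n = min(0.6×65×3.3906, 0.6×50×5.0313) + 1.0×65×0.60938 = min(132.23, 150.94) + 39.61 = 171.84 kips. φR_n = 0.75 × 171.84 = 128.9 kips.
Governing: min(304.2, 184.6, 128.9) = 128.9 kips → block shear.

128.9 kips (block shear governs)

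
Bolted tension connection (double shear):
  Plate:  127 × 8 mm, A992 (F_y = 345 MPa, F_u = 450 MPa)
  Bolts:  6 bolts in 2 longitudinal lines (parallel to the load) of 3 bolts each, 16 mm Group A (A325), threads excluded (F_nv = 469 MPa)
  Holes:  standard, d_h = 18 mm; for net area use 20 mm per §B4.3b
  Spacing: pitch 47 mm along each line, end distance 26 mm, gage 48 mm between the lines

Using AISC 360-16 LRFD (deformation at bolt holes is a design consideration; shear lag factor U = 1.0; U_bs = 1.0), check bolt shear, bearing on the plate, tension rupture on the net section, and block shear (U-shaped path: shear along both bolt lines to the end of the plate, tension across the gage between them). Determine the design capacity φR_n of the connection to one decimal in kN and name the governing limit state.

234.9 kN (net-section rupture governs)

Bolt shear: A_b = π(16)²/4 = 201.06 mm². φR_n = 0.75 × 469 × 201.06 × 6 × 2 = 848.7 kN.
Bearing (8 mm plate, F_u = 450 MPa): end bolts L_c = 26 − 18/2 = 17, R_n = min(1.2×17×8×450, 2.4×16×8×450) = 73.44 kN/bolt; interior L_c = 47 − 18 = 29, R_n = 125.28 kN/bolt. φR_n = 0.75 × (2×73.44 + 4×125.28) = 486.0 kN.
Tension rupture (net): A_n = (127 − 2×20)×8 = 696 mm² (U = 1.0, A_e = A_n). φR_n = 0.75 × 450 × 696 = 234.9 kN.
Block shear: shear path 2×[26+2×47] = 2×120 mm, A_gv = 1920, A_nv = 2×(120 − 2.5×20)×8 = 1120 mm²; tension across gage: (48 − 1×20)×8 = 224 mm². R_n = min(0.6×450×1120, 0.6×345×1920) + 1.0×450×224 = min(302.4, 397.44) + 100.8 = 403.2 kN. φR_n = 0.75 × 403.2 = 302.4 kN.
Governing: min(848.7, 486.0, 234.9, 302.4) = 234.9 kN → net-section rupture.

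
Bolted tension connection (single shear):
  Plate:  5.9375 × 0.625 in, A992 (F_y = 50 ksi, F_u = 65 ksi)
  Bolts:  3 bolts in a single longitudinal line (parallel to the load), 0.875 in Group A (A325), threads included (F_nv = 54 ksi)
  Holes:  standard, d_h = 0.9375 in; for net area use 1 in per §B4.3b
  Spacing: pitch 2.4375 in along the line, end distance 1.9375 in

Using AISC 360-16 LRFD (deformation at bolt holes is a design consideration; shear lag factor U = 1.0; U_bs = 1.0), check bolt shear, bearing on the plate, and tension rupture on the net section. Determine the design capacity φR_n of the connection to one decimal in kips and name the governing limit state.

73.1 kips (bolt shear governs)

Bolt shear: A_b = π(0.875)²/4 = 0.60132 in². φR_n = 0.75 × 54 × 0.60132 × 3 × 1 = 73.1 kips.
Bearing (0.625 in plate, F_u = 65 ksi): end bolts L_c = 1.9375 − 0.9375/2 = 1.46875, R_n = min(1.2×1.46875×0.625×65, 2.4×0.875×0.625×65) = 71.602 kips/bolt; interior L_c = 2.4375 − 0.9375 = 1.5, R_n = 73.125 kips/bolt. φR_n = 0.75 × (1×71.602 + 2×73.125) = 163.4 kips.
Tension rupture (net): A_n = (5.9375 − 1×1)×0.625 = 3.0859 in² (U = 1.0, A_e = A_n). φR_n = 0.75 × 65 × 3.0859 = 150.4 kips.
Governing: min(73.1, 163.4, 150.4) = 73.1 kips → bolt shear.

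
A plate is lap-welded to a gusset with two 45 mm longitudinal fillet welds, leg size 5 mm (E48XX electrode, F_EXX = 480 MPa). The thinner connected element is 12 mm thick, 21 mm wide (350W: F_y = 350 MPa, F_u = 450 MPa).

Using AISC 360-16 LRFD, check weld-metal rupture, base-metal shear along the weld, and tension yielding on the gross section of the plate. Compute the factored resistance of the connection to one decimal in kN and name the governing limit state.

Weld metal: throat = 0.707×5 = 3.535 mm, L = 2×45 = 90 mm. φR_n = 0.75 × 0.6 × 480 × 3.535 × 90 = 68.7 kN.
Base metal shear (12 mm plate): yield φR_n = 1.0×0.6×350×12×90 = 226.8 kN; rupture φR_n = 0.75×0.6×450×12×90 = 218.7 kN; take 218.7 kN (rupture).
Tension yield (gross): A_g = 21×12 = 252 mm². φR_n = 0.90 × 350 × 252 = 79.4 kN.
Governing: min(68.7, 218.7, 79.4) = 68.7 kN → weld metal.

68.7 kN (weld metal governs)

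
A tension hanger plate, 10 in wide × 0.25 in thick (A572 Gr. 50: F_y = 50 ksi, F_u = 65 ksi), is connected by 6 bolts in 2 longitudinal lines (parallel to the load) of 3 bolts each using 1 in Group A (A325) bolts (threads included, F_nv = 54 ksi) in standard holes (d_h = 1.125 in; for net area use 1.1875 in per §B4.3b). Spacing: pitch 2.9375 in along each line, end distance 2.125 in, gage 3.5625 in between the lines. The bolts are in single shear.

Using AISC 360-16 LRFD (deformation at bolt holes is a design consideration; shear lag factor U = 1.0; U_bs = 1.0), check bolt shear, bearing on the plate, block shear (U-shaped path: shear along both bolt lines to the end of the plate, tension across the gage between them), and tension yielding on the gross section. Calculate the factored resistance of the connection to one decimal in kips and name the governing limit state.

Bolt shear: A_b = π(1)²/4 = 0.7854 in². φR_n = 0.75 × 54 × 0.7854 × 6 × 1 = 190.9 kips.
Bearing (0.25 in plate, F_u = 65 ksi): end bolts L_c = 2.125 − 1.125/2 = 1.5625, R_n = min(1.2×1.5625×0.25×65, 2.4×1×0.25×65) = 30.469 kips/bolt; interior L_c = 2.9375 − 1.125 = 1.8125, R_n = 35.344 kips/bolt. φR_n = 0.75 × (2×30.469 + 4×35.344) = 151.7 kips.
Block shear: shear path 2×[2.125+2×2.9375] = 2×8 in, A_gv = 4, A_nv = 2×(8 − 2.5×1.1875)×0.25 = 2.5156 in²; tension across gage: (3.5625 − 1×1.1875)×0.25 = 0.59375 in². R_n = min(0.6×65×2.5156, 0.6×50×4) + 1.0×65×0.59375 = min(98.108, 120) + 38.594 = 136.7 kips. φR_n = 0.75 × 136.7 = 102.5 kips.
Tension yield (gross): A_g = 10×0.25 = 2.5 in². φR_n = 0.90 × 50 × 2.5 = 112.5 kips.
Governing: min(190.9, 151.7, 102.5, 112.5) = 102.5 kips → block shear.

102.5 kips (block shear governs)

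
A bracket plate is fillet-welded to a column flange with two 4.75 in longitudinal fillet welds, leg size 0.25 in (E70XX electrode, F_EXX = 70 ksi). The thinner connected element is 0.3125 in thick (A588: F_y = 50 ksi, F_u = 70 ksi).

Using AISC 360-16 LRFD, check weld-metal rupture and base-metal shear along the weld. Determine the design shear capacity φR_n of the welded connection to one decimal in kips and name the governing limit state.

Weld metal: throat = 0.707×0.25 = 0.17675 in, L = 2×4.75 = 9.5 in. φR_n = 0.75 × 0.6 × 70 × 0.17675 × 9.5 = 52.9 kips.
Base metal shear (0.3125 in plate): yield φR_n = 1.0×0.6×50×0.3125×9.5 = 89.1 kips; rupture φR_n = 0.75×0.6×70×0.3125×9.5 = 93.5 kips; take 89.1 kips (yield).
Governing: min(52.9, 89.1) = 52.9 kips → weld metal.

52.9 kips (weld metal governs)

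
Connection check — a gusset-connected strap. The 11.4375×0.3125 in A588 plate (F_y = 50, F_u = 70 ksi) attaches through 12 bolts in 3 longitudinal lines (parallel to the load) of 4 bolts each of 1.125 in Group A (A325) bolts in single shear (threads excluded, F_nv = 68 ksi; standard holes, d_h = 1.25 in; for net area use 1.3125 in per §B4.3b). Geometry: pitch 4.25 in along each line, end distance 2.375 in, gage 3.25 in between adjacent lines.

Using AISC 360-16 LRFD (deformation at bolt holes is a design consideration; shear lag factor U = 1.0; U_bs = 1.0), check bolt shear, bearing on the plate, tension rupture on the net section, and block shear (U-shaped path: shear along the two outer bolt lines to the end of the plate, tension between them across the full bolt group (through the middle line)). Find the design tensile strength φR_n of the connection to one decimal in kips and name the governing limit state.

123.0 kips (net-section rupture governs)

Bolt shear: A_b = π(1.125)²/4 = 0.99402 in². φR_n = 0.75 × 68 × 0.99402 × 12 × 1 = 608.3 kips.
Bearing (0.3125 in plate, F_u = 70 ksi): end bolts L_c = 2.375 − 1.25/2 = 1.75, R_n = min(1.2×1.75×0.3125×70, 2.4×1.125×0.3125×70) = 45.938 kips/bolt; interior L_c = 4.25 − 1.25 = 3, R_n = 59.063 kips/bolt. φR_n = 0.75 × (3×45.938 + 9×59.063) = 502.0 kips.
Tension rupture (net): A_n = (11.4375 − 3×1.3125)×0.3125 = 2.3438 in² (U = 1.0, A_e = A_n). φR_n = 0.75 × 70 × 2.3438 = 123.0 kips.
Block shear: shear path 2×[2.375+3×4.25] = 2×15.125 in, A_gv = 9.4531, A_nv = 2×(15.125 − 3.5×1.3125)×0.3125 = 6.582 in²; tension across gage: (6.5 − 2×1.3125)×0.3125 = 1.2109 in². R_n = min(0.6×70×6.582, 0.6×50×9.4531) + 1.0×70×1.2109 = min(276.44, 283.59) + 84.763 = 361.2 kips. φR_n = 0.75 × 361.2 = 270.9 kips.
Governing: min(608.3, 502.0, 123.0, 270.9) = 123.0 kips → net-section rupture.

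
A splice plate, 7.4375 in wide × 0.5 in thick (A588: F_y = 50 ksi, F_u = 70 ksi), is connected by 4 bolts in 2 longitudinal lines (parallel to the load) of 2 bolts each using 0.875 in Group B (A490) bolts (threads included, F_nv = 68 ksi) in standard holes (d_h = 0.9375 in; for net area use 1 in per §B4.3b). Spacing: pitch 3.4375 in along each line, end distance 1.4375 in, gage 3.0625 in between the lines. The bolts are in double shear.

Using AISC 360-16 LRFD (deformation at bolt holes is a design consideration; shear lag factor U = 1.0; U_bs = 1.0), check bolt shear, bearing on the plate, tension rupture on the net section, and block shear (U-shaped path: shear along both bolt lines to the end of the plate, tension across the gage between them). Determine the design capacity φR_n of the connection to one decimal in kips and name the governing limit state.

Bolt shear: A_b = π(0.875)²/4 = 0.60132 in². φR_n = 0.75 × 68 × 0.60132 × 4 × 2 = 245.3 kips.
Bearing (0.5 in plate, F_u = 70 ksi): end bolts L_c = 1.4375 − 0.9375/2 = 0.96875, R_n = min(1.2×0.96875×0.5×70, 2.4×0.875×0.5×70) = 40.688 kips/bolt; interior L_c = 3.4375 − 0.9375 = 2.5, R_n = 73.5 kips/bolt. φR_n = 0.75 × (2×40.688 + 2×73.5) = 171.3 kips.
Tension rupture (net): A_n = (7.4375 − 2×1)×0.5 = 2.7188 in² (U = 1.0, A_e = A_n). φR_n = 0.75 × 70 × 2.7188 = 142.7 kips.
Block shear: shear path 2×[1.4375+1×3.4375] = 2×4.875 in, A_gv = 4.875, A_nv = 2×(4.875 − 1.5×1)×0.5 = 3.375 in²; tension across gage: (3.0625 − 1×1)×0.5 = 1.0313 in². R_n = min(0.6×70×3.375, 0.6×50×4.875) + 1.0×70×1.0313 = min(141.75, 146.25) + 72.191 = 213.94 kips. φR_n = 0.75 × 213.94 = 160.5 kips.
Governing: min(245.3, 171.3, 142.7, 160.5) = 142.7 kips → net-section rupture.

142.7 kips (net-section rupture governs)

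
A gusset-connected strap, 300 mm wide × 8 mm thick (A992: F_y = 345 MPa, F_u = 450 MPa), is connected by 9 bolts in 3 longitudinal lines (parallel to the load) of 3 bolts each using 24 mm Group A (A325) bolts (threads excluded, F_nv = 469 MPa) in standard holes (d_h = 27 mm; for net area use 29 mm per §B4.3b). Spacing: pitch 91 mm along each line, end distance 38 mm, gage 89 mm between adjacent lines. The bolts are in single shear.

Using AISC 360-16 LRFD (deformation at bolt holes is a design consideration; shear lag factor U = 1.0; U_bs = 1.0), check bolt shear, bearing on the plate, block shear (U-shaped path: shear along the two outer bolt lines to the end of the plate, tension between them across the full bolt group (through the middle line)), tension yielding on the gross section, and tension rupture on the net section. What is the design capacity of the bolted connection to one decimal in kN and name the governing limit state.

575.1 kN (net-section rupture governs)

Bolt shear: A_b = π(24)²/4 = 452.39 mm². φR_n = 0.75 × 469 × 452.39 × 9 × 1 = 1432.2 kN.
Bearing (8 mm plate, F_u = 450 MPa): end bolts L_c = 38 − 27/2 = 24.5, R_n = min(1.2×24.5×8×450, 2.4×24×8×450) = 105.84 kN/bolt; interior L_c = 91 − 27 = 64, R_n = 207.36 kN/bolt. φR_n = 0.75 × (3×105.84 + 6×207.36) = 1171.3 kN.
Block shear: shear path 2×[38+2×91] = 2×220 mm, A_gv = 3520, A_nv = 2×(220 − 2.5×29)×8 = 2360 mm²; tension across gage: (178 − 2×29)×8 = 960 mm². R_n = min(0.6×450×2360, 0.6×345×3520) + 1.0×450×960 = min(637.2, 728.64) + 432 = 1069.2 kN. φR_n = 0.75 × 1069.2 = 801.9 kN.
Tension yield (gross): A_g = 300×8 = 2400 mm². φR_n = 0.90 × 345 × 2400 = 745.2 kN.
Tension rupture (net): A_n = (300 − 3×29)×8 = 1704 mm² (U = 1.0, A_e = A_n). φR_n = 0.75 × 450 × 1704 = 575.1 kN.
Governing: min(1432.2, 1171.3, 801.9, 745.2, 575.1) = 575.1 kN → net-section rupture.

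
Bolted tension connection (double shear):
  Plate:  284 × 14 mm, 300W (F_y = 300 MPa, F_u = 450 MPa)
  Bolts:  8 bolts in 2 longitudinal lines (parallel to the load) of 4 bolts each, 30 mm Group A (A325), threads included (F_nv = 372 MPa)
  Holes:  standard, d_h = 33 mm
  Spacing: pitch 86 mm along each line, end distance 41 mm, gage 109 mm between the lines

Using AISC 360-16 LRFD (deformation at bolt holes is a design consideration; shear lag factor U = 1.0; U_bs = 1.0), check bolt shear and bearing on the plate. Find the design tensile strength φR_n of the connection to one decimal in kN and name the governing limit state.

2080.9 kN (bearing governs)

Bolt shear: A_b = π(30)²/4 = 706.86 mm². φR_n = 0.75 × 372 × 706.86 × 8 × 2 = 3155.4 kN.
Bearing (14 mm plate, F_u = 450 MPa): end bolts L_c = 41 − 33/2 = 24.5, R_n = min(1.2×24.5×14×450, 2.4×30×14×450) = 185.22 kN/bolt; interior L_c = 86 − 33 = 53, R_n = 400.68 kN/bolt. φR_n = 0.75 × (2×185.22 + 6×400.68) = 2080.9 kN.
Governing: min(3155.4, 2080.9) = 2080.9 kN → bearing.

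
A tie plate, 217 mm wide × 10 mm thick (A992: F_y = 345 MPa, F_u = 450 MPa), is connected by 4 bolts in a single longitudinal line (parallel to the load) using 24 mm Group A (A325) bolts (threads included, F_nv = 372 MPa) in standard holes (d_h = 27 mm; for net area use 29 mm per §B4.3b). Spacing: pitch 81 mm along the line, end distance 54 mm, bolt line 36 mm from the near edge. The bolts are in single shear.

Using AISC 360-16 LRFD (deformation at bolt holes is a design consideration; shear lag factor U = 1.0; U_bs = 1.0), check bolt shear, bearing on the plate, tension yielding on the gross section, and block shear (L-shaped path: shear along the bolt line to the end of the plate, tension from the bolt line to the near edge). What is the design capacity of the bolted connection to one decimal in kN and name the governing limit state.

Bolt shear: A_b = π(24)²/4 = 452.39 mm². φR_n = 0.75 × 372 × 452.39 × 4 × 1 = 504.9 kN.
Bearing (10 mm plate, F_u = 450 MPa): end bolts L_c = 54 − 27/2 = 40.5, R_n = min(1.2×40.5×10×450, 2.4×24×10×450) = 218.7 kN/bolt; interior L_c = 81 − 27 = 54, R_n = 259.2 kN/bolt. φR_n = 0.75 × (1×218.7 + 3×259.2) = 747.2 kN.
Tension yield (gross): A_g = 217×10 = 2170 mm². φR_n = 0.90 × 345 × 2170 = 673.8 kN.
Block shear: shear path 1×[54+3×81] = 1×297 mm, A_gv = 2970, A_nv = 1×(297 − 3.5×29)×10 = 1955 mm²; tension to near edge: (36 − 0.5×29)×10 = 215 mm². R_n = min(0.6×450×1955, 0.6×345×2970) + 1.0×450×215 = min(527.85, 614.79) + 96.75 = 624.6 kN. φR_n = 0.75 × 624.6 = 468.5 kN.
Governing: min(504.9, 747.2, 673.8, 468.5) = 468.5 kN → block shear.

468.5 kN (block shear governs)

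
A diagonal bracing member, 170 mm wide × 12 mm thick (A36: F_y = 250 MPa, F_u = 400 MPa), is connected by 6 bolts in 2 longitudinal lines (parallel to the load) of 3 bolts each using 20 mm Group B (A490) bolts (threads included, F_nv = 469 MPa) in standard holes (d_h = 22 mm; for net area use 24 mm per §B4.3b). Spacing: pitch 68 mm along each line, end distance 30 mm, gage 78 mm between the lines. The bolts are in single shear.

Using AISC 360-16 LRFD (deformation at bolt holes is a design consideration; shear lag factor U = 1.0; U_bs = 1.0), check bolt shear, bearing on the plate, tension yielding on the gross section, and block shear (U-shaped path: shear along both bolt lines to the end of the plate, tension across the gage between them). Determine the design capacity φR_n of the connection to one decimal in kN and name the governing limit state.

Bolt shear: A_b = π(20)²/4 = 314.16 mm². φR_n = 0.75 × 469 × 314.16 × 6 × 1 = 663.0 kN.
Bearing (12 mm plate, F_u = 400 MPa): end bolts L_c = 30 − 22/2 = 19, R_n = min(1.2×19×12×400, 2.4×20×12×400) = 109.44 kN/bolt; interior L_c = 68 − 22 = 46, R_n = 230.4 kN/bolt. φR_n = 0.75 × (2×109.44 + 4×230.4) = 855.4 kN.
Tension yield (gross): A_g = 170×12 = 2040 mm². φR_n = 0.90 × 250 × 2040 = 459.0 kN.
Block shear: shear path 2×[30+2×68] = 2×166 mm, A_gv = 3984, A_nv = 2×(166 − 2.5×24)×12 = 2544 mm²; tension across gage: (78 − 1×24)×12 = 648 mm². R_n = min(0.6×400×2544, 0.6×250×3984) + 1.0×400×648 = min(610.56, 597.6) + 259.2 = 856.8 kN. φR_n = 0.75 × 856.8 = 642.6 kN.
Governing: min(663.0, 855.4, 459.0, 642.6) = 459.0 kN → gross-section yield.

459.0 kN (gross-section yield governs)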